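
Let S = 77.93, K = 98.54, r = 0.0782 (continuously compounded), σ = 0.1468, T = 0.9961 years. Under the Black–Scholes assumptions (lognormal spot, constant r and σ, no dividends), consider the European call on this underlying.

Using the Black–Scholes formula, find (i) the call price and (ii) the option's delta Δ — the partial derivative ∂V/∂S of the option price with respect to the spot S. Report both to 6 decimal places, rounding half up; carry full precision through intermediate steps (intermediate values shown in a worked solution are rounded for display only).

price = 0.897435
Δ = 0.159466

σ√T = 0.1468·√0.9961 = 0.146513
d₁ = (ln(S/K) + (r+σ²/2)T) / (σ√T) = (ln(77.93/98.54) + (0.0782+0.1468²/2)·0.9961) / 0.146513 = (-0.234652 + 0.088628) / 0.146513 = -0.996656
d₂ = d₁ − σ√T = -0.996656 − 0.146513 = -1.143169
e^{−rT} = e^{−0.0782·0.9961} = 0.925062
N(d₁) = 0.159466,  N(d₂) = 0.126484
Call price V = S·N(d₁) − K·e^{−rT}·N(d₂) = 12.427175 − 11.529740 = 0.897435
Δ = N(d₁) = 0.159466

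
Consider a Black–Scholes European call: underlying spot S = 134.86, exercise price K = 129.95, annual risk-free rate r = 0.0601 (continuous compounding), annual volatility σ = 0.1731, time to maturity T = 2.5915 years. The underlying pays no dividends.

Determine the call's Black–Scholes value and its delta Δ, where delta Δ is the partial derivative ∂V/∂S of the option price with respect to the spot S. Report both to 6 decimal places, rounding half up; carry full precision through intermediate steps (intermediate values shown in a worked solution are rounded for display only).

σ√T = 0.1731·√2.5915 = 0.278659
d₁ = (ln(S/K) + (r+σ²/2)T) / (σ√T) = (ln(134.86/129.95) + (0.0601+0.1731²/2)·2.5915) / 0.278659 = (0.037087 + 0.194574) / 0.278659 = 0.831346
d₂ = d₁ − σ√T = 0.831346 − 0.278659 = 0.552688
e^{−rT} = e^{−0.0601·2.5915} = 0.855774
N(d₁) = 0.797111,  N(d₂) = 0.709761
Call price V = S·N(d₁) − K·e^{−rT}·N(d₂) = 107.498391 − 78.931004 = 28.567387
Δ = N(d₁) = 0.797111

price = 28.567387
Δ = 0.797111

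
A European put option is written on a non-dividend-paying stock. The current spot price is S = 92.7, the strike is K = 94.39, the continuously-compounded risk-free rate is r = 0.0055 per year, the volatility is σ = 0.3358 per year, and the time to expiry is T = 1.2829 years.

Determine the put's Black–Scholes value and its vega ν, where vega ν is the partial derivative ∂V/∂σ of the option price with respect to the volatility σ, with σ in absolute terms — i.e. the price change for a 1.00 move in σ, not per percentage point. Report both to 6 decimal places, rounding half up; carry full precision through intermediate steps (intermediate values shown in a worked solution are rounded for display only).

σ√T = 0.3358·√1.2829 = 0.380344
d₁ = (ln(S/K) + (r+σ²/2)T) / (σ√T) = (ln(92.7/94.39) + (0.0055+0.3358²/2)·1.2829) / 0.380344 = (-0.018067 + 0.079387) / 0.380344 = 0.161223
d₂ = d₁ − σ√T = 0.161223 − 0.380344 = -0.219122
e^{−rT} = e^{−0.0055·1.2829} = 0.992969
N(−d₁) = 0.435959,  N(−d₂) = 0.586722
Put price V = K·e^{−rT}·N(−d₂) − S·N(−d₁) = 54.991331 − 40.413392 = 14.577940
φ(d₁) = (1/√(2π))·e^{−d₁²/2} = 0.393791
ν = S·φ(d₁)·√T = 41.346803

price = 14.577940
ν = 41.346803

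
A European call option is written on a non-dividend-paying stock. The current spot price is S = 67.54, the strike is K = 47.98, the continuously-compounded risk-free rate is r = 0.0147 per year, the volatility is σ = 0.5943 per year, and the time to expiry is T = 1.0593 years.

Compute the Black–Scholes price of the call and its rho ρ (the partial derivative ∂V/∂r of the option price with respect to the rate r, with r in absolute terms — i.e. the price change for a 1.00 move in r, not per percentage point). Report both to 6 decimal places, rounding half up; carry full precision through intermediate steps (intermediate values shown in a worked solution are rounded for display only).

σ√T = 0.5943·√1.0593 = 0.611667
d₁ = (ln(S/K) + (r+σ²/2)T) / (σ√T) = (ln(67.54/47.98) + (0.0147+0.5943²/2)·1.0593) / 0.611667 = (0.341936 + 0.202640) / 0.611667 = 0.890314
d₂ = d₁ − σ√T = 0.890314 − 0.611667 = 0.278647
e^{−rT} = e^{−0.0147·1.0593} = 0.984549
N(d₁) = 0.813351,  N(d₂) = 0.609742
Call price V = S·N(d₁) − K·e^{−rT}·N(d₂) = 54.933749 − 28.803394 = 26.130355
ρ = K·T·e^{−rT}·N(d₂) = 30.511435

price = 26.130355
ρ = 30.511435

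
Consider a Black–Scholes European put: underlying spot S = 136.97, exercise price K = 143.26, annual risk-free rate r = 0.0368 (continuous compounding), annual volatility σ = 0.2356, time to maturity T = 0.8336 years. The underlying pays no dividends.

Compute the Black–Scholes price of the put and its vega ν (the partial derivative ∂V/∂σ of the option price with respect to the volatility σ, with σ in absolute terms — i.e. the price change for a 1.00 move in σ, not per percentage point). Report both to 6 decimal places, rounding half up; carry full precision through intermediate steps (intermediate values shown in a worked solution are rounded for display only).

σ√T = 0.2356·√0.8336 = 0.215107
d₁ = (ln(S/K) + (r+σ²/2)T) / (σ√T) = (ln(136.97/143.26) + (0.0368+0.2356²/2)·0.8336) / 0.215107 = (-0.044899 + 0.053812) / 0.215107 = 0.041434
d₂ = d₁ − σ√T = 0.041434 − 0.215107 = -0.173673
e^{−rT} = e^{−0.0368·0.8336} = 0.969789
N(−d₁) = 0.483475,  N(−d₂) = 0.568939
Put price V = K·e^{−rT}·N(−d₂) − S·N(−d₁) = 79.043803 − 66.221571 = 12.822232
φ(d₁) = (1/√(2π))·e^{−d₁²/2} = 0.398600
ν = S·φ(d₁)·√T = 49.847294

price = 12.822232
ν = 49.847294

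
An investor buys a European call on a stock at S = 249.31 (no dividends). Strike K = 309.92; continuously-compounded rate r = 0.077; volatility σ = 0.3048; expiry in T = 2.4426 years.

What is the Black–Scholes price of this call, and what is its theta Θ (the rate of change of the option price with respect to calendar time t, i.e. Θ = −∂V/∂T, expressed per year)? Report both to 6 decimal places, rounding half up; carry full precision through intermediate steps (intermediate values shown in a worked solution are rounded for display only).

σ√T = 0.3048·√2.4426 = 0.476366
d₁ = (ln(S/K) + (r+σ²/2)T) / (σ√T) = (ln(249.31/309.92) + (0.077+0.3048²/2)·2.4426) / 0.476366 = (-0.217617 + 0.301543) / 0.476366 = 0.176179
d₂ = d₁ − σ√T = 0.176179 − 0.476366 = -0.300188
e^{−rT} = e^{−0.077·2.4426} = 0.828548
N(d₁) = 0.569923,  N(d₂) = 0.382017
Call price V = S·N(d₁) − K·e^{−rT}·N(d₂) = 142.087552 − 98.095719 = 43.991833
φ(d₁) = (1/√(2π))·e^{−d₁²/2} = 0.392799
Θ = −S·φ(d₁)·σ/(2√T) − r·K·e^{−rT}·N(d₂) = −9.549234 − 7.553370 = -17.102604

price = 43.991833
Θ = -17.102604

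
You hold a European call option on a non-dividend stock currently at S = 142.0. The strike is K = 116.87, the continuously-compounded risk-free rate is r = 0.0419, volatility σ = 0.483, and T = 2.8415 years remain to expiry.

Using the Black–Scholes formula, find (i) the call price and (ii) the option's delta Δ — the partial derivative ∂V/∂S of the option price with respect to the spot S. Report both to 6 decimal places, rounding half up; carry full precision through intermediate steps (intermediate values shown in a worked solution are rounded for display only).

price = 60.628421
Δ = 0.785976

σ√T = 0.483·√2.8415 = 0.814181
d₁ = (ln(S/K) + (r+σ²/2)T) / (σ√T) = (ln(142.0/116.87) + (0.0419+0.483²/2)·2.8415) / 0.814181 = (0.194765 + 0.450504) / 0.814181 = 0.792538
d₂ = d₁ − σ√T = 0.792538 − 0.814181 = -0.021643
e^{−rT} = e^{−0.0419·2.8415} = 0.887756
N(d₁) = 0.785976,  N(d₂) = 0.491366
Call price V = S·N(d₁) − K·e^{−rT}·N(d₂) = 111.608643 − 50.980223 = 60.628421
Δ = N(d₁) = 0.785976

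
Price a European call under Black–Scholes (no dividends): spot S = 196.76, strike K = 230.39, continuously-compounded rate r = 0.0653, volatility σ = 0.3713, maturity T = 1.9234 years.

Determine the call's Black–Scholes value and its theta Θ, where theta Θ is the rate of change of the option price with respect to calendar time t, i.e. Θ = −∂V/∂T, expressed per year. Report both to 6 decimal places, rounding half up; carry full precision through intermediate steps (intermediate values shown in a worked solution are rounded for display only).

σ√T = 0.3713·√1.9234 = 0.514944
d₁ = (ln(S/K) + (r+σ²/2)T) / (σ√T) = (ln(196.76/230.39) + (0.0653+0.3713²/2)·1.9234) / 0.514944 = (-0.157789 + 0.258182) / 0.514944 = 0.194959
d₂ = d₁ − σ√T = 0.194959 − 0.514944 = -0.319985
e^{−rT} = e^{−0.0653·1.9234} = 0.881969
N(d₁) = 0.577287,  N(d₂) = 0.374490
Call price V = S·N(d₁) − K·e^{−rT}·N(d₂) = 113.587055 − 76.095174 = 37.491881
φ(d₁) = (1/√(2π))·e^{−d₁²/2} = 0.391432
Θ = −S·φ(d₁)·σ/(2√T) − r·K·e^{−rT}·N(d₂) = −10.309878 − 4.969015 = -15.278892

price = 37.491881
Θ = -15.278892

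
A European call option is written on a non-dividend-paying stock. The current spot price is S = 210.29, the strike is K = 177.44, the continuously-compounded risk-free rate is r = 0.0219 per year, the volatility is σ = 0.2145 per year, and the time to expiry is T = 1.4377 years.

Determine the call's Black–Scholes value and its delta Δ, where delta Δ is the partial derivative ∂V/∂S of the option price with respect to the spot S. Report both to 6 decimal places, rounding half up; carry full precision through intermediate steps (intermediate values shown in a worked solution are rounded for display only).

σ√T = 0.2145·√1.4377 = 0.257194
d₁ = (ln(S/K) + (r+σ²/2)T) / (σ√T) = (ln(210.29/177.44) + (0.0219+0.2145²/2)·1.4377) / 0.257194 = (0.169855 + 0.064560) / 0.257194 = 0.911432
d₂ = d₁ − σ√T = 0.911432 − 0.257194 = 0.654237
e^{−rT} = e^{−0.0219·1.4377} = 0.969005
N(d₁) = 0.818966,  N(d₂) = 0.743521
Call price V = S·N(d₁) − K·e^{−rT}·N(d₂) = 172.220368 − 127.841095 = 44.379274
Δ = N(d₁) = 0.818966

price = 44.379274
Δ = 0.818966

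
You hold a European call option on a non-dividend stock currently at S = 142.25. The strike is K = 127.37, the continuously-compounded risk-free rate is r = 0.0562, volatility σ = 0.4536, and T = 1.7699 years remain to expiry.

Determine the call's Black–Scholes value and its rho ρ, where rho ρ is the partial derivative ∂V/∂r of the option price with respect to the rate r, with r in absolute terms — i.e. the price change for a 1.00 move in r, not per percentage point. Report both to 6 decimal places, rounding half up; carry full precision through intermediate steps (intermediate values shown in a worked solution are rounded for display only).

price = 45.775940
ρ = 105.803839

σ√T = 0.4536·√1.7699 = 0.603459
d₁ = (ln(S/K) + (r+σ²/2)T) / (σ√T) = (ln(142.25/127.37) + (0.0562+0.4536²/2)·1.7699) / 0.603459 = (0.110490 + 0.281549) / 0.603459 = 0.649654
d₂ = d₁ − σ√T = 0.649654 − 0.603459 = 0.046196
e^{−rT} = e^{−0.0562·1.7699} = 0.905319
N(d₁) = 0.742042,  N(d₂) = 0.518423
Call price V = S·N(d₁) − K·e^{−rT}·N(d₂) = 105.555498 − 59.779558 = 45.775940
ρ = K·T·e^{−rT}·N(d₂) = 105.803839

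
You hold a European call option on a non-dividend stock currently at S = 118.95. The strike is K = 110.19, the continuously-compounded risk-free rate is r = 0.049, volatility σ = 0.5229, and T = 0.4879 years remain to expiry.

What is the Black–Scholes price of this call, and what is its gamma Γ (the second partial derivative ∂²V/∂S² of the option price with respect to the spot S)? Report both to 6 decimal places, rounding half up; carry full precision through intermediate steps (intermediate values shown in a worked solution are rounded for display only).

σ√T = 0.5229·√0.4879 = 0.365245
d₁ = (ln(S/K) + (r+σ²/2)T) / (σ√T) = (ln(118.95/110.19) + (0.049+0.5229²/2)·0.4879) / 0.365245 = (0.076497 + 0.090609) / 0.365245 = 0.457518
d₂ = d₁ − σ√T = 0.457518 − 0.365245 = 0.092273
e^{−rT} = e^{−0.049·0.4879} = 0.976376
N(d₁) = 0.676351,  N(d₂) = 0.536760
Call price V = S·N(d₁) − K·e^{−rT}·N(d₂) = 80.451906 − 57.748300 = 22.703605
φ(d₁) = (1/√(2π))·e^{−d₁²/2} = 0.359299
Γ = φ(d₁) / (S·σ·√T) = 0.008270

price = 22.703605
Γ = 0.008270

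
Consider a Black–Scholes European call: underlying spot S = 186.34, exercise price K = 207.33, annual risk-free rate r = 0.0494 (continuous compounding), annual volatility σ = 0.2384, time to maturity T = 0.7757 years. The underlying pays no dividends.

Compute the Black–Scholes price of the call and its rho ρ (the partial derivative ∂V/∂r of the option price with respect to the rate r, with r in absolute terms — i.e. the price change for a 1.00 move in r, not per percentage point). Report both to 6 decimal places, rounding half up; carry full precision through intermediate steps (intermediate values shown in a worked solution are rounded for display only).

price = 10.379493
ρ = 51.586926

σ√T = 0.2384·√0.7757 = 0.209968
d₁ = (ln(S/K) + (r+σ²/2)T) / (σ√T) = (ln(186.34/207.33) + (0.0494+0.2384²/2)·0.7757) / 0.209968 = (-0.106739 + 0.060363) / 0.209968 = -0.220871
d₂ = d₁ − σ√T = -0.220871 − 0.209968 = -0.430839
e^{−rT} = e^{−0.0494·0.7757} = 0.962405
N(d₁) = 0.412596,  N(d₂) = 0.333293
Call price V = S·N(d₁) − K·e^{−rT}·N(d₂) = 76.883202 − 66.503708 = 10.379493
ρ = K·T·e^{−rT}·N(d₂) = 51.586926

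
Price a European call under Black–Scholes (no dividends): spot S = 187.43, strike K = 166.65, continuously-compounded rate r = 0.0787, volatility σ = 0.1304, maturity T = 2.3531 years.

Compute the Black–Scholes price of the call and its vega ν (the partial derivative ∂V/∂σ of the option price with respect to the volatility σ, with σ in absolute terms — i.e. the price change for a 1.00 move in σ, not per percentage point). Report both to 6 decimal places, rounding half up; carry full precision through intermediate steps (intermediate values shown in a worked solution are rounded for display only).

price = 49.865590
ν = 31.218465

σ√T = 0.1304·√2.3531 = 0.200031
d₁ = (ln(S/K) + (r+σ²/2)T) / (σ√T) = (ln(187.43/166.65) + (0.0787+0.1304²/2)·2.3531) / 0.200031 = (0.117510 + 0.205195) / 0.200031 = 1.613272
d₂ = d₁ − σ√T = 1.613272 − 0.200031 = 1.413241
e^{−rT} = e^{−0.0787·2.3531} = 0.830947
N(d₁) = 0.946657,  N(d₂) = 0.921208
Call price V = S·N(d₁) − K·e^{−rT}·N(d₂) = 177.431984 − 127.566394 = 49.865590
φ(d₁) = (1/√(2π))·e^{−d₁²/2} = 0.108581
ν = S·φ(d₁)·√T = 31.218465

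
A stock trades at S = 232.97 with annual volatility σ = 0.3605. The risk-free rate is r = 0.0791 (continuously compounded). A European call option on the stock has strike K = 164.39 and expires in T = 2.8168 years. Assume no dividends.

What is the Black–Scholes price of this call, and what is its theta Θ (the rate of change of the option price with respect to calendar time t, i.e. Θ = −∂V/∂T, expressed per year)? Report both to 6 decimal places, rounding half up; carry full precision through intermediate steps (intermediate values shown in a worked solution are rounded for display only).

price = 110.936519
Θ = -12.282845

σ√T = 0.3605·√2.8168 = 0.605039
d₁ = (ln(S/K) + (r+σ²/2)T) / (σ√T) = (ln(232.97/164.39) + (0.0791+0.3605²/2)·2.8168) / 0.605039 = (0.348668 + 0.405845) / 0.605039 = 1.247049
d₂ = d₁ − σ√T = 1.247049 − 0.605039 = 0.642010
e^{−rT} = e^{−0.0791·2.8168} = 0.800268
N(d₁) = 0.893810,  N(d₂) = 0.739567
Call price V = S·N(d₁) − K·e^{−rT}·N(d₂) = 208.230957 − 97.294439 = 110.936519
φ(d₁) = (1/√(2π))·e^{−d₁²/2} = 0.183323
Θ = −S·φ(d₁)·σ/(2√T) − r·K·e^{−rT}·N(d₂) = −4.586855 − 7.695990 = -12.282845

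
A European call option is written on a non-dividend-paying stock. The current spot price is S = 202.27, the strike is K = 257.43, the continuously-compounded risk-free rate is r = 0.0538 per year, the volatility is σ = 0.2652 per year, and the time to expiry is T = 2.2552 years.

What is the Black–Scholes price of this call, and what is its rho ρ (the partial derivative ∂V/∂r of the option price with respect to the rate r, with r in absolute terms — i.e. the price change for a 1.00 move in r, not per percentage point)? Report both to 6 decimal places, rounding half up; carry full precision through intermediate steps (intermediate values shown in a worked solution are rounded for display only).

σ√T = 0.2652·√2.2552 = 0.398259
d₁ = (ln(S/K) + (r+σ²/2)T) / (σ√T) = (ln(202.27/257.43) + (0.0538+0.2652²/2)·2.2552) / 0.398259 = (-0.241144 + 0.200635) / 0.398259 = -0.101716
d₂ = d₁ − σ√T = -0.101716 − 0.398259 = -0.499975
e^{−rT} = e^{−0.0538·2.2552} = 0.885742
N(d₁) = 0.459491,  N(d₂) = 0.308546
Call price V = S·N(d₁) − K·e^{−rT}·N(d₂) = 92.941254 − 70.353628 = 22.587626
ρ = K·T·e^{−rT}·N(d₂) = 158.661503

price = 22.587626
ρ = 158.661503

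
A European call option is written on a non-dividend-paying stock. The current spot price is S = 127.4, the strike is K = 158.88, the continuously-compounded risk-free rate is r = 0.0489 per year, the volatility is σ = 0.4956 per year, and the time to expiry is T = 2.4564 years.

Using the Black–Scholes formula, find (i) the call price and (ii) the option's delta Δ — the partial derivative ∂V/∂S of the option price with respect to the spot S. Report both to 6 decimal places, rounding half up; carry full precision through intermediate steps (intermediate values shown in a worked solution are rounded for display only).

price = 34.122442
Δ = 0.602079

σ√T = 0.4956·√2.4564 = 0.776749
d₁ = (ln(S/K) + (r+σ²/2)T) / (σ√T) = (ln(127.4/158.88) + (0.0489+0.4956²/2)·2.4564) / 0.776749 = (-0.220817 + 0.421788) / 0.776749 = 0.258732
d₂ = d₁ − σ√T = 0.258732 − 0.776749 = -0.518017
e^{−rT} = e^{−0.0489·2.4564} = 0.886816
N(d₁) = 0.602079,  N(d₂) = 0.302223
Call price V = S·N(d₁) − K·e^{−rT}·N(d₂) = 76.704883 − 42.582440 = 34.122442
Δ = N(d₁) = 0.602079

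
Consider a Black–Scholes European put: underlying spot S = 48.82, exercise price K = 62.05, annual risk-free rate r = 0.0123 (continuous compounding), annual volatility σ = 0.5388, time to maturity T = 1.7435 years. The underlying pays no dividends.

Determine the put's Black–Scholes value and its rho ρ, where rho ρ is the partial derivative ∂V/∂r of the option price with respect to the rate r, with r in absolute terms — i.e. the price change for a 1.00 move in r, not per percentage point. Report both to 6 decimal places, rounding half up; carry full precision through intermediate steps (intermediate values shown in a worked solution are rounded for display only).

σ√T = 0.5388·√1.7435 = 0.711440
d₁ = (ln(S/K) + (r+σ²/2)T) / (σ√T) = (ln(48.82/62.05) + (0.0123+0.5388²/2)·1.7435) / 0.711440 = (-0.239800 + 0.274519) / 0.711440 = 0.048800
d₂ = d₁ − σ√T = 0.048800 − 0.711440 = -0.662640
e^{−rT} = e^{−0.0123·1.7435} = 0.978783
N(−d₁) = 0.480539,  N(−d₂) = 0.746220
Put price V = K·e^{−rT}·N(−d₂) − S·N(−d₁) = 45.320526 − 23.459929 = 21.860597
ρ = −K·T·e^{−rT}·N(−d₂) = -79.016336

price = 21.860597
ρ = -79.016336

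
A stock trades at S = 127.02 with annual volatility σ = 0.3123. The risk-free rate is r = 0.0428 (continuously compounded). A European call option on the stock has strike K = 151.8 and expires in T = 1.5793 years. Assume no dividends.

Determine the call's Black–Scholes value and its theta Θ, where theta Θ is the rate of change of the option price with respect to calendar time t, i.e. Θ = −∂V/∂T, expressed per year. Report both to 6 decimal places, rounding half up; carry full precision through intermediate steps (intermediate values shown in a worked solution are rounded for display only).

price = 14.301387
Θ = -8.193971

σ√T = 0.3123·√1.5793 = 0.392468
d₁ = (ln(S/K) + (r+σ²/2)T) / (σ√T) = (ln(127.02/151.8) + (0.0428+0.3123²/2)·1.5793) / 0.392468 = (-0.178219 + 0.144610) / 0.392468 = -0.085637
d₂ = d₁ − σ√T = -0.085637 − 0.392468 = -0.478105
e^{−rT} = e^{−0.0428·1.5793} = 0.934640
N(d₁) = 0.465878,  N(d₂) = 0.316288
Call price V = S·N(d₁) − K·e^{−rT}·N(d₂) = 59.175772 − 44.874385 = 14.301387
φ(d₁) = (1/√(2π))·e^{−d₁²/2} = 0.397482
Θ = −S·φ(d₁)·σ/(2√T) − r·K·e^{−rT}·N(d₂) = −6.273348 − 1.920624 = -8.193971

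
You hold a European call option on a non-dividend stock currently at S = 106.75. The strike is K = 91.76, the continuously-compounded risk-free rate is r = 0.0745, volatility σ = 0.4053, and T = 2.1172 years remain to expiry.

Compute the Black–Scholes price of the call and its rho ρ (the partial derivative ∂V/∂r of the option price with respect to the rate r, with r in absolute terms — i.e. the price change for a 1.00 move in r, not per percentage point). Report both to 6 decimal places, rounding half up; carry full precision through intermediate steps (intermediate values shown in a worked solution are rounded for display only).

σ√T = 0.4053·√2.1172 = 0.589736
d₁ = (ln(S/K) + (r+σ²/2)T) / (σ√T) = (ln(106.75/91.76) + (0.0745+0.4053²/2)·2.1172) / 0.589736 = (0.151313 + 0.331626) / 0.589736 = 0.818907
d₂ = d₁ − σ√T = 0.818907 − 0.589736 = 0.229171
e^{−rT} = e^{−0.0745·2.1172} = 0.854079
N(d₁) = 0.793580,  N(d₂) = 0.590632
Call price V = S·N(d₁) − K·e^{−rT}·N(d₂) = 84.714690 − 46.288010 = 38.426681
ρ = K·T·e^{−rT}·N(d₂) = 98.000974

price = 38.426681
ρ = 98.000974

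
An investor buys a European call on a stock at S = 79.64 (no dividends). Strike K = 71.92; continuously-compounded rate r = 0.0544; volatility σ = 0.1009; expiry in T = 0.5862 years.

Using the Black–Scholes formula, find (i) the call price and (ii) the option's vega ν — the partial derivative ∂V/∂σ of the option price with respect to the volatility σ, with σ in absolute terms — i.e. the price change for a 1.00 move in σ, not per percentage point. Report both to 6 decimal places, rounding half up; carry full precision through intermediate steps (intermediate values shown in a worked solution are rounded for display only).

σ√T = 0.1009·√0.5862 = 0.077253
d₁ = (ln(S/K) + (r+σ²/2)T) / (σ√T) = (ln(79.64/71.92) + (0.0544+0.1009²/2)·0.5862) / 0.077253 = (0.101962 + 0.034873) / 0.077253 = 1.771268
d₂ = d₁ − σ√T = 1.771268 − 0.077253 = 1.694015
e^{−rT} = e^{−0.0544·0.5862} = 0.968614
N(d₁) = 0.961742,  N(d₂) = 0.954869
Call price V = S·N(d₁) − K·e^{−rT}·N(d₂) = 76.593127 − 66.518745 = 10.074382
φ(d₁) = (1/√(2π))·e^{−d₁²/2} = 0.083106
ν = S·φ(d₁)·√T = 5.067439

price = 10.074382
ν = 5.067439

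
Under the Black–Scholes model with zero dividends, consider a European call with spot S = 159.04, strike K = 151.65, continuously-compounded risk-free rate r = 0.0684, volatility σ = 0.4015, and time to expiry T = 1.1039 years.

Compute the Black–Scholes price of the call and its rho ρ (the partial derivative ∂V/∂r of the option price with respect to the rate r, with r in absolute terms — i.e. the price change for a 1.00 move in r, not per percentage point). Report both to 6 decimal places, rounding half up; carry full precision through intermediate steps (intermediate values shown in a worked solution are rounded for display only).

σ√T = 0.4015·√1.1039 = 0.421843
d₁ = (ln(S/K) + (r+σ²/2)T) / (σ√T) = (ln(159.04/151.65) + (0.0684+0.4015²/2)·1.1039) / 0.421843 = (0.047581 + 0.164482) / 0.421843 = 0.502706
d₂ = d₁ − σ√T = 0.502706 − 0.421843 = 0.080864
e^{−rT} = e^{−0.0684·1.1039} = 0.927273
N(d₁) = 0.692415,  N(d₂) = 0.532225
Call price V = S·N(d₁) − K·e^{−rT}·N(d₂) = 110.121610 − 74.841990 = 35.279620
ρ = K·T·e^{−rT}·N(d₂) = 82.618072

price = 35.279620
ρ = 82.618072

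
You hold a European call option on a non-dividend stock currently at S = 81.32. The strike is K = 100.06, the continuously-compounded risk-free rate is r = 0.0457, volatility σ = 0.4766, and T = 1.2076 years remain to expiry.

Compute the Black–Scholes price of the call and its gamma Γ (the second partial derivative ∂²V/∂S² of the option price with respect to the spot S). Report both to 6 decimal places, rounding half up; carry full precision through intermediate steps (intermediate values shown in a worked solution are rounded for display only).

σ√T = 0.4766·√1.2076 = 0.523740
d₁ = (ln(S/K) + (r+σ²/2)T) / (σ√T) = (ln(81.32/100.06) + (0.0457+0.4766²/2)·1.2076) / 0.523740 = (-0.207378 + 0.192339) / 0.523740 = -0.028715
d₂ = d₁ − σ√T = -0.028715 − 0.523740 = -0.552454
e^{−rT} = e^{−0.0457·1.2076} = 0.946308
N(d₁) = 0.488546,  N(d₂) = 0.290319
Call price V = S·N(d₁) − K·e^{−rT}·N(d₂) = 39.728568 − 27.489553 = 12.239015
φ(d₁) = (1/√(2π))·e^{−d₁²/2} = 0.398778
Γ = φ(d₁) / (S·σ·√T) = 0.009363

price = 12.239015
Γ = 0.009363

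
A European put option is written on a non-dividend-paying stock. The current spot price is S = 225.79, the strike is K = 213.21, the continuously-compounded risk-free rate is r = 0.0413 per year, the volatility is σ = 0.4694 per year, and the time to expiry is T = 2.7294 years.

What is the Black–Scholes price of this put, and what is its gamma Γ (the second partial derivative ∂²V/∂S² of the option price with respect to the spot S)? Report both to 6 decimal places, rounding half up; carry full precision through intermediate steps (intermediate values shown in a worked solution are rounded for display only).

σ√T = 0.4694·√2.7294 = 0.775491
d₁ = (ln(S/K) + (r+σ²/2)T) / (σ√T) = (ln(225.79/213.21) + (0.0413+0.4694²/2)·2.7294) / 0.775491 = (0.057328 + 0.413417) / 0.775491 = 0.607028
d₂ = d₁ − σ√T = 0.607028 − 0.775491 = -0.168462
e^{−rT} = e^{−0.0413·2.7294} = 0.893397
N(−d₁) = 0.271916,  N(−d₂) = 0.566890
Put price V = K·e^{−rT}·N(−d₂) − S·N(−d₁) = 107.981919 − 61.395916 = 46.586002
φ(d₁) = (1/√(2π))·e^{−d₁²/2} = 0.331814
Γ = φ(d₁) / (S·σ·√T) = 0.001895

price = 46.586002
Γ = 0.001895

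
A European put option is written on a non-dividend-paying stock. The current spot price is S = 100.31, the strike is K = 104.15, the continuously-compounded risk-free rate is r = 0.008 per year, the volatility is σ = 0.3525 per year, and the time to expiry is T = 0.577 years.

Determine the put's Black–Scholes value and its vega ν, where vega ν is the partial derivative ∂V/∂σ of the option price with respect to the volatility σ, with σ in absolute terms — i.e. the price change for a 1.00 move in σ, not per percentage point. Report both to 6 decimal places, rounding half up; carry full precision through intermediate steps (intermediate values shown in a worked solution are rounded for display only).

σ√T = 0.3525·√0.577 = 0.267761
d₁ = (ln(S/K) + (r+σ²/2)T) / (σ√T) = (ln(100.31/104.15) + (0.008+0.3525²/2)·0.577) / 0.267761 = (-0.037567 + 0.040464) / 0.267761 = 0.010820
d₂ = d₁ − σ√T = 0.010820 − 0.267761 = -0.256941
e^{−rT} = e^{−0.008·0.577} = 0.995395
N(−d₁) = 0.495684,  N(−d₂) = 0.601388
Put price V = K·e^{−rT}·N(−d₂) − S·N(−d₁) = 62.346085 − 49.722018 = 12.624067
φ(d₁) = (1/√(2π))·e^{−d₁²/2} = 0.398919
ν = S·φ(d₁)·√T = 30.396024

price = 12.624067
ν = 30.396024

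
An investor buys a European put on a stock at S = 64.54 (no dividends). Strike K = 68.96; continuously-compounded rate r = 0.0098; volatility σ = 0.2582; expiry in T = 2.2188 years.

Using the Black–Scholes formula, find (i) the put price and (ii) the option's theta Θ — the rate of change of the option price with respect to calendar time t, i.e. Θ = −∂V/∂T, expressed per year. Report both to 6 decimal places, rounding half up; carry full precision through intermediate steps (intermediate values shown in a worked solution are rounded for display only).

price = 11.600741
Θ = -1.814387

σ√T = 0.2582·√2.2188 = 0.384605
d₁ = (ln(S/K) + (r+σ²/2)T) / (σ√T) = (ln(64.54/68.96) + (0.0098+0.2582²/2)·2.2188) / 0.384605 = (-0.066241 + 0.095705) / 0.384605 = 0.076607
d₂ = d₁ − σ√T = 0.076607 − 0.384605 = -0.307998
e^{−rT} = e^{−0.0098·2.2188} = 0.978490
N(−d₁) = 0.469468,  N(−d₂) = 0.620958
Put price V = K·e^{−rT}·N(−d₂) − S·N(−d₁) = 41.900214 − 30.299473 = 11.600741
φ(d₁) = (1/√(2π))·e^{−d₁²/2} = 0.397773
Θ = −S·φ(d₁)·σ/(2√T) + r·K·e^{−rT}·N(−d₂) = −2.225009 + 0.410622 = -1.814387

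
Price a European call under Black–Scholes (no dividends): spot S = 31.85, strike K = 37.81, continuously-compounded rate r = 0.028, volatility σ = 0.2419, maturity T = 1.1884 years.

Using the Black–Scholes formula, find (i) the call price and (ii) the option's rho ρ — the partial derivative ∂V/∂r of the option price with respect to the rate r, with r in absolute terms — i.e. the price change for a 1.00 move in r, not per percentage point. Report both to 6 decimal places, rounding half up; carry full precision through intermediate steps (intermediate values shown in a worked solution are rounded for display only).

σ√T = 0.2419·√1.1884 = 0.263704
d₁ = (ln(S/K) + (r+σ²/2)T) / (σ√T) = (ln(31.85/37.81) + (0.028+0.2419²/2)·1.1884) / 0.263704 = (-0.171536 + 0.068045) / 0.263704 = -0.392451
d₂ = d₁ − σ√T = -0.392451 − 0.263704 = -0.656155
e^{−rT} = e^{−0.028·1.1884} = 0.967272
N(d₁) = 0.347362,  N(d₂) = 0.255862
Call price V = S·N(d₁) − K·e^{−rT}·N(d₂) = 11.063494 − 9.357532 = 1.705962
ρ = K·T·e^{−rT}·N(d₂) = 11.120491

price = 1.705962
ρ = 11.120491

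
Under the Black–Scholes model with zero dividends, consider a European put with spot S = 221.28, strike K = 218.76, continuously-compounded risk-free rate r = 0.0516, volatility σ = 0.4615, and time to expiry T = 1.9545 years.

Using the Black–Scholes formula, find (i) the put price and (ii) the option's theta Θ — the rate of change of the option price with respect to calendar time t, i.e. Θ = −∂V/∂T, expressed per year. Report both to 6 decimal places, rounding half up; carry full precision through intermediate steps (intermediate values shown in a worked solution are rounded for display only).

σ√T = 0.4615·√1.9545 = 0.645193
d₁ = (ln(S/K) + (r+σ²/2)T) / (σ√T) = (ln(221.28/218.76) + (0.0516+0.4615²/2)·1.9545) / 0.645193 = (0.011454 + 0.308989) / 0.645193 = 0.496662
d₂ = d₁ − σ√T = 0.496662 − 0.645193 = -0.148531
e^{−rT} = e^{−0.0516·1.9545} = 0.904067
N(−d₁) = 0.309714,  N(−d₂) = 0.559038
Put price V = K·e^{−rT}·N(−d₂) − S·N(−d₁) = 110.562988 − 68.533454 = 42.029534
φ(d₁) = (1/√(2π))·e^{−d₁²/2} = 0.352651
Θ = −S·φ(d₁)·σ/(2√T) + r·K·e^{−rT}·N(−d₂) = −12.879877 + 5.705050 = -7.174827

price = 42.029534
Θ = -7.174827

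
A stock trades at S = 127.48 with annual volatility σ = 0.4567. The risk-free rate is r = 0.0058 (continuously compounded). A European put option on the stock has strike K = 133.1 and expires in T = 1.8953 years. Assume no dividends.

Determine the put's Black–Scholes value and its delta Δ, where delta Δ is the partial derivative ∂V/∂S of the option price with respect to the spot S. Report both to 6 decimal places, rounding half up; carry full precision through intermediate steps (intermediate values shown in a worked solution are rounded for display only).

σ√T = 0.4567·√1.8953 = 0.628738
d₁ = (ln(S/K) + (r+σ²/2)T) / (σ√T) = (ln(127.48/133.1) + (0.0058+0.4567²/2)·1.8953) / 0.628738 = (-0.043141 + 0.208649) / 0.628738 = 0.263237
d₂ = d₁ − σ√T = 0.263237 − 0.628738 = -0.365501
e^{−rT} = e^{−0.0058·1.8953} = 0.989067
N(−d₁) = 0.396184,  N(−d₂) = 0.642631
Put price V = K·e^{−rT}·N(−d₂) − S·N(−d₁) = 84.599114 − 50.505509 = 34.093605
Δ = −N(−d₁) = -0.396184

price = 34.093605
Δ = -0.396184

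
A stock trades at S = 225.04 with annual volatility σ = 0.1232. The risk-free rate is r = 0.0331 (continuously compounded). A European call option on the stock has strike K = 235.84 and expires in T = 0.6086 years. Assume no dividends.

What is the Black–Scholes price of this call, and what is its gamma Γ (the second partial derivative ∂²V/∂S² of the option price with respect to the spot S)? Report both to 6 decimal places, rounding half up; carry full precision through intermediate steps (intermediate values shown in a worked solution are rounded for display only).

price = 6.029597
Γ = 0.017963

σ√T = 0.1232·√0.6086 = 0.096112
d₁ = (ln(S/K) + (r+σ²/2)T) / (σ√T) = (ln(225.04/235.84) + (0.0331+0.1232²/2)·0.6086) / 0.096112 = (-0.046875 + 0.024763) / 0.096112 = -0.230066
d₂ = d₁ − σ√T = -0.230066 − 0.096112 = -0.326178
e^{−rT} = e^{−0.0331·0.6086} = 0.980057
N(d₁) = 0.409020,  N(d₂) = 0.372145
Call price V = S·N(d₁) − K·e^{−rT}·N(d₂) = 92.045924 − 86.016326 = 6.029597
φ(d₁) = (1/√(2π))·e^{−d₁²/2} = 0.388523
Γ = φ(d₁) / (S·σ·√T) = 0.017963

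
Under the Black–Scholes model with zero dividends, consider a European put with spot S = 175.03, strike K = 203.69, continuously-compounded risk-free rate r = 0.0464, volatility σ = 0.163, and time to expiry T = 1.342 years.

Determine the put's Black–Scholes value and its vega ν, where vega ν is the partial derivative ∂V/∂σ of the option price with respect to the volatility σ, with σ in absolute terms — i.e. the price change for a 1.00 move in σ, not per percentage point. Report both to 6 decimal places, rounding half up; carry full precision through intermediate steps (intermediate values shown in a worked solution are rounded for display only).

σ√T = 0.163·√1.342 = 0.188827
d₁ = (ln(S/K) + (r+σ²/2)T) / (σ√T) = (ln(175.03/203.69) + (0.0464+0.163²/2)·1.342) / 0.188827 = (-0.151642 + 0.080097) / 0.188827 = -0.378893
d₂ = d₁ − σ√T = -0.378893 − 0.188827 = -0.567720
e^{−rT} = e^{−0.0464·1.342} = 0.939630
N(−d₁) = 0.647616,  N(−d₂) = 0.714888
Put price V = K·e^{−rT}·N(−d₂) − S·N(−d₁) = 136.824673 − 113.352306 = 23.472367
φ(d₁) = (1/√(2π))·e^{−d₁²/2} = 0.371310
ν = S·φ(d₁)·√T = 75.287891

price = 23.472367
ν = 75.287891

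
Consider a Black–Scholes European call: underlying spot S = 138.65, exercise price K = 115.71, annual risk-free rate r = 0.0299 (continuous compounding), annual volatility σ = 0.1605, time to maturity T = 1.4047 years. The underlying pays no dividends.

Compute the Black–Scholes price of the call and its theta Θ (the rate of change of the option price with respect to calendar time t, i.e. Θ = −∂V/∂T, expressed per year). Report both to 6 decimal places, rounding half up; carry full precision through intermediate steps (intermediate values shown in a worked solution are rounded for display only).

price = 29.097640
Θ = -4.529186

σ√T = 0.1605·√1.4047 = 0.190225
d₁ = (ln(S/K) + (r+σ²/2)T) / (σ√T) = (ln(138.65/115.71) + (0.0299+0.1605²/2)·1.4047) / 0.190225 = (0.180866 + 0.060093) / 0.190225 = 1.266707
d₂ = d₁ − σ√T = 1.266707 − 0.190225 = 1.076483
e^{−rT} = e^{−0.0299·1.4047} = 0.958869
N(d₁) = 0.897370,  N(d₂) = 0.859144
Call price V = S·N(d₁) − K·e^{−rT}·N(d₂) = 124.420350 − 95.322710 = 29.097640
φ(d₁) = (1/√(2π))·e^{−d₁²/2} = 0.178849
Θ = −S·φ(d₁)·σ/(2√T) − r·K·e^{−rT}·N(d₂) = −1.679037 − 2.850149 = -4.529186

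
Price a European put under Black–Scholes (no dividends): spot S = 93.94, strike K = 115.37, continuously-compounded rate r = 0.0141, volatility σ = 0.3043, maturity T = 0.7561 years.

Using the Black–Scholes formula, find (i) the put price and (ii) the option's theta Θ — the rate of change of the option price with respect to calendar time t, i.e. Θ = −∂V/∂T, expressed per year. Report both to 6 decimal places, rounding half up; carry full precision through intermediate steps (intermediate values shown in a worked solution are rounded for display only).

price = 23.867902
Θ = -4.164561

σ√T = 0.3043·√0.7561 = 0.264601
d₁ = (ln(S/K) + (r+σ²/2)T) / (σ√T) = (ln(93.94/115.37) + (0.0141+0.3043²/2)·0.7561) / 0.264601 = (-0.205488 + 0.045668) / 0.264601 = -0.604004
d₂ = d₁ − σ√T = -0.604004 − 0.264601 = -0.868605
e^{−rT} = e^{−0.0141·0.7561} = 0.989396
N(−d₁) = 0.727080,  N(−d₂) = 0.807469
Put price V = K·e^{−rT}·N(−d₂) − S·N(−d₁) = 92.169764 − 68.301862 = 23.867902
φ(d₁) = (1/√(2π))·e^{−d₁²/2} = 0.332422
Θ = −S·φ(d₁)·σ/(2√T) + r·K·e^{−rT}·N(−d₂) = −5.464155 + 1.299594 = -4.164561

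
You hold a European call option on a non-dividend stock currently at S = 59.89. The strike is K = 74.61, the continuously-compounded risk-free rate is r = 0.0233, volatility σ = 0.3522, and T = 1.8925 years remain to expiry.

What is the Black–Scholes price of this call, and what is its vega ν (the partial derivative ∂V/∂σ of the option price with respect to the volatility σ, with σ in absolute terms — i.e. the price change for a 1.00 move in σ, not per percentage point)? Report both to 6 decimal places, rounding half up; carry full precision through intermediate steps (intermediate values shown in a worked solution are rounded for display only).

σ√T = 0.3522·√1.8925 = 0.484515
d₁ = (ln(S/K) + (r+σ²/2)T) / (σ√T) = (ln(59.89/74.61) + (0.0233+0.3522²/2)·1.8925) / 0.484515 = (-0.219765 + 0.161473) / 0.484515 = -0.120311
d₂ = d₁ − σ√T = -0.120311 − 0.484515 = -0.604826
e^{−rT} = e^{−0.0233·1.8925} = 0.956863
N(d₁) = 0.452119,  N(d₂) = 0.272647
Call price V = S·N(d₁) − K·e^{−rT}·N(d₂) = 27.077379 − 19.464716 = 7.612663
φ(d₁) = (1/√(2π))·e^{−d₁²/2} = 0.396065
ν = S·φ(d₁)·√T = 32.631662

price = 7.612663
ν = 32.631662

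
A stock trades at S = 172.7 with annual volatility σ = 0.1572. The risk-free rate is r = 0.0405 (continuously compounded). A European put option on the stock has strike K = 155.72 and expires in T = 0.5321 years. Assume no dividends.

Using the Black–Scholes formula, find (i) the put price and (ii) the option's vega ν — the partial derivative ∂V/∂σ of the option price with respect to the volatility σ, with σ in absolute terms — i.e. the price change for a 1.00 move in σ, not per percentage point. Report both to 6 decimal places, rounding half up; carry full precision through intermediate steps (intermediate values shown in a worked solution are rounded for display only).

price = 1.299329
ν = 26.007954

σ√T = 0.1572·√0.5321 = 0.114670
d₁ = (ln(S/K) + (r+σ²/2)T) / (σ√T) = (ln(172.7/155.72) + (0.0405+0.1572²/2)·0.5321) / 0.114670 = (0.103496 + 0.028125) / 0.114670 = 1.147827
d₂ = d₁ − σ√T = 1.147827 − 0.114670 = 1.033157
e^{−rT} = e^{−0.0405·0.5321} = 0.978680
N(−d₁) = 0.125520,  N(−d₂) = 0.150765
Put price V = K·e^{−rT}·N(−d₂) − S·N(−d₁) = 22.976641 − 21.677312 = 1.299329
φ(d₁) = (1/√(2π))·e^{−d₁²/2} = 0.206451
ν = S·φ(d₁)·√T = 26.007954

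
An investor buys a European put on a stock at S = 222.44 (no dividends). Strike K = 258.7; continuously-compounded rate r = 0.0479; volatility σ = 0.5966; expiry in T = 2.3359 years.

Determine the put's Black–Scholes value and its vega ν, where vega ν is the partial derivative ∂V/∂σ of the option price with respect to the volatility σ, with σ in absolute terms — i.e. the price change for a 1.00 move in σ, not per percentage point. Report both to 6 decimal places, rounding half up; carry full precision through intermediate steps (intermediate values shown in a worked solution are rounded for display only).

price = 84.263732
ν = 124.540446

σ√T = 0.5966·√2.3359 = 0.911823
d₁ = (ln(S/K) + (r+σ²/2)T) / (σ√T) = (ln(222.44/258.7) + (0.0479+0.5966²/2)·2.3359) / 0.911823 = (-0.151012 + 0.527600) / 0.911823 = 0.413006
d₂ = d₁ − σ√T = 0.413006 − 0.911823 = -0.498817
e^{−rT} = e^{−0.0479·2.3359} = 0.894143
N(−d₁) = 0.339801,  N(−d₂) = 0.691046
Put price V = K·e^{−rT}·N(−d₂) − S·N(−d₁) = 159.849093 − 75.585362 = 84.263732
φ(d₁) = (1/√(2π))·e^{−d₁²/2} = 0.366328
ν = S·φ(d₁)·√T = 124.540446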